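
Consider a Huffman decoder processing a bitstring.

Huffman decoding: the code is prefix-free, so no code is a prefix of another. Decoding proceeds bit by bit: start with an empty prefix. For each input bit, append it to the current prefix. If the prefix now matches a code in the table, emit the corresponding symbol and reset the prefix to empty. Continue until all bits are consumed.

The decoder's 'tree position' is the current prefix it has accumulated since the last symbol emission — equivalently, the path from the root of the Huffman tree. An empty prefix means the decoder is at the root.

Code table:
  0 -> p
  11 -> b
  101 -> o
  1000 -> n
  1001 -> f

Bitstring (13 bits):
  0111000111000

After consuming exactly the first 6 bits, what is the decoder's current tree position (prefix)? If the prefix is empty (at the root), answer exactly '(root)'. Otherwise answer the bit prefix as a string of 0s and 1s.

Bit 0: prefix='0' -> emit 'p', reset
Bit 1: prefix='1' (no match yet)
Bit 2: prefix='11' -> emit 'b', reset
Bit 3: prefix='1' (no match yet)
Bit 4: prefix='10' (no match yet)
Bit 5: prefix='100' (no match yet)

Answer: 100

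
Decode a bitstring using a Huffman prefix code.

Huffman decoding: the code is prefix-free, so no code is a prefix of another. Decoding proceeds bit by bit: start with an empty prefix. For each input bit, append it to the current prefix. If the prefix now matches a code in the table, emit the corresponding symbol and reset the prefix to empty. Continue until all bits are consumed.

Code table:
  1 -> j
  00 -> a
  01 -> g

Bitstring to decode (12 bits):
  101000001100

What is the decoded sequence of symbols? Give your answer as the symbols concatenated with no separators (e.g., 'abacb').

Answer: jgaagja

Derivation:
Bit 0: prefix='1' -> emit 'j', reset
Bit 1: prefix='0' (no match yet)
Bit 2: prefix='01' -> emit 'g', reset
Bit 3: prefix='0' (no match yet)
Bit 4: prefix='00' -> emit 'a', reset
Bit 5: prefix='0' (no match yet)
Bit 6: prefix='00' -> emit 'a', reset
Bit 7: prefix='0' (no match yet)
Bit 8: prefix='01' -> emit 'g', reset
Bit 9: prefix='1' -> emit 'j', reset
Bit 10: prefix='0' (no match yet)
Bit 11: prefix='00' -> emit 'a', reset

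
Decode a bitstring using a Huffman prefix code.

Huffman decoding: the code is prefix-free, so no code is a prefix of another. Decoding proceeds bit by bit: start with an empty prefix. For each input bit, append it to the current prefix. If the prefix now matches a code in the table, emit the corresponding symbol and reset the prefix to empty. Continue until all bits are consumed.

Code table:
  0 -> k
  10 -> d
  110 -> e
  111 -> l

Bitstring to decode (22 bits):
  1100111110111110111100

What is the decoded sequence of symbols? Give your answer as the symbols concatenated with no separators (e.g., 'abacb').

Answer: ekleleldk

Derivation:
Bit 0: prefix='1' (no match yet)
Bit 1: prefix='11' (no match yet)
Bit 2: prefix='110' -> emit 'e', reset
Bit 3: prefix='0' -> emit 'k', reset
Bit 4: prefix='1' (no match yet)
Bit 5: prefix='11' (no match yet)
Bit 6: prefix='111' -> emit 'l', reset
Bit 7: prefix='1' (no match yet)
Bit 8: prefix='11' (no match yet)
Bit 9: prefix='110' -> emit 'e', reset
Bit 10: prefix='1' (no match yet)
Bit 11: prefix='11' (no match yet)
Bit 12: prefix='111' -> emit 'l', reset
Bit 13: prefix='1' (no match yet)
Bit 14: prefix='11' (no match yet)
Bit 15: prefix='110' -> emit 'e', reset
Bit 16: prefix='1' (no match yet)
Bit 17: prefix='11' (no match yet)
Bit 18: prefix='111' -> emit 'l', reset
Bit 19: prefix='1' (no match yet)
Bit 20: prefix='10' -> emit 'd', reset
Bit 21: prefix='0' -> emit 'k', reset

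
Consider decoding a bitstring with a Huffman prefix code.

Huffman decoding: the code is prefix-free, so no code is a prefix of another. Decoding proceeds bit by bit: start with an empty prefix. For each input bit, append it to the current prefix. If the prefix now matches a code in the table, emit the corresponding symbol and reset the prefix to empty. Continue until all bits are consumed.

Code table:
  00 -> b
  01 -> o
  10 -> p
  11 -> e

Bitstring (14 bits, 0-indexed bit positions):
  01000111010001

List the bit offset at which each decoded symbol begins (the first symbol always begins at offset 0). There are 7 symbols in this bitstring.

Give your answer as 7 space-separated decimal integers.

Answer: 0 2 4 6 8 10 12

Derivation:
Bit 0: prefix='0' (no match yet)
Bit 1: prefix='01' -> emit 'o', reset
Bit 2: prefix='0' (no match yet)
Bit 3: prefix='00' -> emit 'b', reset
Bit 4: prefix='0' (no match yet)
Bit 5: prefix='01' -> emit 'o', reset
Bit 6: prefix='1' (no match yet)
Bit 7: prefix='11' -> emit 'e', reset
Bit 8: prefix='0' (no match yet)
Bit 9: prefix='01' -> emit 'o', reset
Bit 10: prefix='0' (no match yet)
Bit 11: prefix='00' -> emit 'b', reset
Bit 12: prefix='0' (no match yet)
Bit 13: prefix='01' -> emit 'o', reset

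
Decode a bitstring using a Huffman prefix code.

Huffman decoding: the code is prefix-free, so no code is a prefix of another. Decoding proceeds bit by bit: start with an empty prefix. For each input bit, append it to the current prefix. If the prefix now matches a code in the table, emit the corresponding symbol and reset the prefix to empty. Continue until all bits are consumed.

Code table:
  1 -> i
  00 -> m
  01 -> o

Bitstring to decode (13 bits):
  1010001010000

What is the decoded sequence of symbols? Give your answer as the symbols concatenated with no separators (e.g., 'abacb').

Answer: iomoomm

Derivation:
Bit 0: prefix='1' -> emit 'i', reset
Bit 1: prefix='0' (no match yet)
Bit 2: prefix='01' -> emit 'o', reset
Bit 3: prefix='0' (no match yet)
Bit 4: prefix='00' -> emit 'm', reset
Bit 5: prefix='0' (no match yet)
Bit 6: prefix='01' -> emit 'o', reset
Bit 7: prefix='0' (no match yet)
Bit 8: prefix='01' -> emit 'o', reset
Bit 9: prefix='0' (no match yet)
Bit 10: prefix='00' -> emit 'm', reset
Bit 11: prefix='0' (no match yet)
Bit 12: prefix='00' -> emit 'm', reset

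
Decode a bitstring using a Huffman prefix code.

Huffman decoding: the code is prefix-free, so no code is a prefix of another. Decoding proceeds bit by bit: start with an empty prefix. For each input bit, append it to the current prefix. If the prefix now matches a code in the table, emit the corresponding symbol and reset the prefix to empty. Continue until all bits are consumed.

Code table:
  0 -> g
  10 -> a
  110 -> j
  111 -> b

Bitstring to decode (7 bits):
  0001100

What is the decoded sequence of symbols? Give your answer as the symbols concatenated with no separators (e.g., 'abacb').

Answer: gggjg

Derivation:
Bit 0: prefix='0' -> emit 'g', reset
Bit 1: prefix='0' -> emit 'g', reset
Bit 2: prefix='0' -> emit 'g', reset
Bit 3: prefix='1' (no match yet)
Bit 4: prefix='11' (no match yet)
Bit 5: prefix='110' -> emit 'j', reset
Bit 6: prefix='0' -> emit 'g', reset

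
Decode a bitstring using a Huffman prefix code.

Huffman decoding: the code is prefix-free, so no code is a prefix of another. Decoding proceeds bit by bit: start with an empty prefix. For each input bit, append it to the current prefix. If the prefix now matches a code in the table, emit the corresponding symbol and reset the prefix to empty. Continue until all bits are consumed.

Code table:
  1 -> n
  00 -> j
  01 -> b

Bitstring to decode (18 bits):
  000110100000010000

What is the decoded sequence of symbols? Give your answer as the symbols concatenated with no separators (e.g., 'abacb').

Answer: jbnbjjjnjj

Derivation:
Bit 0: prefix='0' (no match yet)
Bit 1: prefix='00' -> emit 'j', reset
Bit 2: prefix='0' (no match yet)
Bit 3: prefix='01' -> emit 'b', reset
Bit 4: prefix='1' -> emit 'n', reset
Bit 5: prefix='0' (no match yet)
Bit 6: prefix='01' -> emit 'b', reset
Bit 7: prefix='0' (no match yet)
Bit 8: prefix='00' -> emit 'j', reset
Bit 9: prefix='0' (no match yet)
Bit 10: prefix='00' -> emit 'j', reset
Bit 11: prefix='0' (no match yet)
Bit 12: prefix='00' -> emit 'j', reset
Bit 13: prefix='1' -> emit 'n', reset
Bit 14: prefix='0' (no match yet)
Bit 15: prefix='00' -> emit 'j', reset
Bit 16: prefix='0' (no match yet)
Bit 17: prefix='00' -> emit 'j', reset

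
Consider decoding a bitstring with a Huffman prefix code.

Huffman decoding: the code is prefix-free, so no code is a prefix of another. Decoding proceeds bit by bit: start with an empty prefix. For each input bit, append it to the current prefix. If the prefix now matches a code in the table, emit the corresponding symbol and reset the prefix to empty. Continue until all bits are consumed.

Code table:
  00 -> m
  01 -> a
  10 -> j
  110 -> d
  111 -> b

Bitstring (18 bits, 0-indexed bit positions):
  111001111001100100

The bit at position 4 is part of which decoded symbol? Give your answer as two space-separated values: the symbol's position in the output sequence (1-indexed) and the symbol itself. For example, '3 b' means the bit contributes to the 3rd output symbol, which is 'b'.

Answer: 2 m

Derivation:
Bit 0: prefix='1' (no match yet)
Bit 1: prefix='11' (no match yet)
Bit 2: prefix='111' -> emit 'b', reset
Bit 3: prefix='0' (no match yet)
Bit 4: prefix='00' -> emit 'm', reset
Bit 5: prefix='1' (no match yet)
Bit 6: prefix='11' (no match yet)
Bit 7: prefix='111' -> emit 'b', reset
Bit 8: prefix='1' (no match yet)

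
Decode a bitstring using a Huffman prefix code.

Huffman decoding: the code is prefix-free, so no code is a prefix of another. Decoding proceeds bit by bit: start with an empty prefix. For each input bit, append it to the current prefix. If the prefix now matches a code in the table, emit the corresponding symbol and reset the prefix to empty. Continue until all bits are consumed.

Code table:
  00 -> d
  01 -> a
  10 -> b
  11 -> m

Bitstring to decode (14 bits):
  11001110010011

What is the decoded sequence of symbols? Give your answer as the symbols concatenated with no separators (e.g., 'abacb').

Bit 0: prefix='1' (no match yet)
Bit 1: prefix='11' -> emit 'm', reset
Bit 2: prefix='0' (no match yet)
Bit 3: prefix='00' -> emit 'd', reset
Bit 4: prefix='1' (no match yet)
Bit 5: prefix='11' -> emit 'm', reset
Bit 6: prefix='1' (no match yet)
Bit 7: prefix='10' -> emit 'b', reset
Bit 8: prefix='0' (no match yet)
Bit 9: prefix='01' -> emit 'a', reset
Bit 10: prefix='0' (no match yet)
Bit 11: prefix='00' -> emit 'd', reset
Bit 12: prefix='1' (no match yet)
Bit 13: prefix='11' -> emit 'm', reset

Answer: mdmbadm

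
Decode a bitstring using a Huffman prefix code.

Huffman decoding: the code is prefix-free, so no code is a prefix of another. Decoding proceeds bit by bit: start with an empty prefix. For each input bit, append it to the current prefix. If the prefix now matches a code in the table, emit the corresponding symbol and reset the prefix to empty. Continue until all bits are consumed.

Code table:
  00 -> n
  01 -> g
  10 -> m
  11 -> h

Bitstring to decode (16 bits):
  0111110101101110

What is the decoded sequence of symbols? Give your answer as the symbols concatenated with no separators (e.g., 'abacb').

Answer: ghhggmhm

Derivation:
Bit 0: prefix='0' (no match yet)
Bit 1: prefix='01' -> emit 'g', reset
Bit 2: prefix='1' (no match yet)
Bit 3: prefix='11' -> emit 'h', reset
Bit 4: prefix='1' (no match yet)
Bit 5: prefix='11' -> emit 'h', reset
Bit 6: prefix='0' (no match yet)
Bit 7: prefix='01' -> emit 'g', reset
Bit 8: prefix='0' (no match yet)
Bit 9: prefix='01' -> emit 'g', reset
Bit 10: prefix='1' (no match yet)
Bit 11: prefix='10' -> emit 'm', reset
Bit 12: prefix='1' (no match yet)
Bit 13: prefix='11' -> emit 'h', reset
Bit 14: prefix='1' (no match yet)
Bit 15: prefix='10' -> emit 'm', reset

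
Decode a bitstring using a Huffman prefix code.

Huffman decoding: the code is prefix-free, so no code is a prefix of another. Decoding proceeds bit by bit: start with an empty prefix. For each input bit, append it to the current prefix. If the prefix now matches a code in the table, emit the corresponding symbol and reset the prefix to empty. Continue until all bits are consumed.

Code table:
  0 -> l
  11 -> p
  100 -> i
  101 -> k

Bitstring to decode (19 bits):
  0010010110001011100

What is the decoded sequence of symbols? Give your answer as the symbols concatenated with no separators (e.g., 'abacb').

Answer: llikilkpll

Derivation:
Bit 0: prefix='0' -> emit 'l', reset
Bit 1: prefix='0' -> emit 'l', reset
Bit 2: prefix='1' (no match yet)
Bit 3: prefix='10' (no match yet)
Bit 4: prefix='100' -> emit 'i', reset
Bit 5: prefix='1' (no match yet)
Bit 6: prefix='10' (no match yet)
Bit 7: prefix='101' -> emit 'k', reset
Bit 8: prefix='1' (no match yet)
Bit 9: prefix='10' (no match yet)
Bit 10: prefix='100' -> emit 'i', reset
Bit 11: prefix='0' -> emit 'l', reset
Bit 12: prefix='1' (no match yet)
Bit 13: prefix='10' (no match yet)
Bit 14: prefix='101' -> emit 'k', reset
Bit 15: prefix='1' (no match yet)
Bit 16: prefix='11' -> emit 'p', reset
Bit 17: prefix='0' -> emit 'l', reset
Bit 18: prefix='0' -> emit 'l', reset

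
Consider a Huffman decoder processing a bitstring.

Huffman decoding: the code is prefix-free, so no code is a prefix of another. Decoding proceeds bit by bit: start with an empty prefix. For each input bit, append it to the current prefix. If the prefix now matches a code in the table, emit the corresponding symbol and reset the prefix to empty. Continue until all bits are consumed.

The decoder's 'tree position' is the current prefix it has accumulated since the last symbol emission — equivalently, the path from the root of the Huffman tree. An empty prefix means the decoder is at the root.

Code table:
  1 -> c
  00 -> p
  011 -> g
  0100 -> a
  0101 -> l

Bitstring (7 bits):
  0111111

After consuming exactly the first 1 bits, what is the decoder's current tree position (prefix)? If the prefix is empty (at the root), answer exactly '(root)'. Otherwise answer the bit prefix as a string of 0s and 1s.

Answer: 0

Derivation:
Bit 0: prefix='0' (no match yet)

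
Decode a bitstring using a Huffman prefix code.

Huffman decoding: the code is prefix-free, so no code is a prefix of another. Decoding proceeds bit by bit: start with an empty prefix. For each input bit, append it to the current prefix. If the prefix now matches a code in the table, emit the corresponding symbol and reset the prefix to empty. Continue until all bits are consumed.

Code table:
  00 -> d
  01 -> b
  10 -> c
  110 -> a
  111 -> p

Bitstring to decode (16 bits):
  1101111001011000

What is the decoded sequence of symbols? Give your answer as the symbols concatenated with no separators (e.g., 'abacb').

Bit 0: prefix='1' (no match yet)
Bit 1: prefix='11' (no match yet)
Bit 2: prefix='110' -> emit 'a', reset
Bit 3: prefix='1' (no match yet)
Bit 4: prefix='11' (no match yet)
Bit 5: prefix='111' -> emit 'p', reset
Bit 6: prefix='1' (no match yet)
Bit 7: prefix='10' -> emit 'c', reset
Bit 8: prefix='0' (no match yet)
Bit 9: prefix='01' -> emit 'b', reset
Bit 10: prefix='0' (no match yet)
Bit 11: prefix='01' -> emit 'b', reset
Bit 12: prefix='1' (no match yet)
Bit 13: prefix='10' -> emit 'c', reset
Bit 14: prefix='0' (no match yet)
Bit 15: prefix='00' -> emit 'd', reset

Answer: apcbbcd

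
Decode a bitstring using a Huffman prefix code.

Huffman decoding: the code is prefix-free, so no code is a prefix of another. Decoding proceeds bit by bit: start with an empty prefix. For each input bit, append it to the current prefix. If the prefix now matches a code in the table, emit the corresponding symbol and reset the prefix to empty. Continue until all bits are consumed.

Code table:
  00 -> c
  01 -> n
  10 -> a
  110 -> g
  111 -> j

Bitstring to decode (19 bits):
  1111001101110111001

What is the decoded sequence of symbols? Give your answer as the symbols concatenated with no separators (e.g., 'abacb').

Bit 0: prefix='1' (no match yet)
Bit 1: prefix='11' (no match yet)
Bit 2: prefix='111' -> emit 'j', reset
Bit 3: prefix='1' (no match yet)
Bit 4: prefix='10' -> emit 'a', reset
Bit 5: prefix='0' (no match yet)
Bit 6: prefix='01' -> emit 'n', reset
Bit 7: prefix='1' (no match yet)
Bit 8: prefix='10' -> emit 'a', reset
Bit 9: prefix='1' (no match yet)
Bit 10: prefix='11' (no match yet)
Bit 11: prefix='111' -> emit 'j', reset
Bit 12: prefix='0' (no match yet)
Bit 13: prefix='01' -> emit 'n', reset
Bit 14: prefix='1' (no match yet)
Bit 15: prefix='11' (no match yet)
Bit 16: prefix='110' -> emit 'g', reset
Bit 17: prefix='0' (no match yet)
Bit 18: prefix='01' -> emit 'n', reset

Answer: janajngn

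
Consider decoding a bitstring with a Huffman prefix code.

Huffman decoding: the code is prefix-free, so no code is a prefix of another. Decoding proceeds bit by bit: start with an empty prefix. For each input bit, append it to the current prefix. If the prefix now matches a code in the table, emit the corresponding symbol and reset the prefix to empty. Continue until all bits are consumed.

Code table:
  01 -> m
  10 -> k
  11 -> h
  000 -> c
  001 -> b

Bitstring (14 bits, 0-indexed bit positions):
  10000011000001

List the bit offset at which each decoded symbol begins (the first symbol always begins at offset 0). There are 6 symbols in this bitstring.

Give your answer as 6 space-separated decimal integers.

Answer: 0 2 5 7 9 12

Derivation:
Bit 0: prefix='1' (no match yet)
Bit 1: prefix='10' -> emit 'k', reset
Bit 2: prefix='0' (no match yet)
Bit 3: prefix='00' (no match yet)
Bit 4: prefix='000' -> emit 'c', reset
Bit 5: prefix='0' (no match yet)
Bit 6: prefix='01' -> emit 'm', reset
Bit 7: prefix='1' (no match yet)
Bit 8: prefix='10' -> emit 'k', reset
Bit 9: prefix='0' (no match yet)
Bit 10: prefix='00' (no match yet)
Bit 11: prefix='000' -> emit 'c', reset
Bit 12: prefix='0' (no match yet)
Bit 13: prefix='01' -> emit 'm', reset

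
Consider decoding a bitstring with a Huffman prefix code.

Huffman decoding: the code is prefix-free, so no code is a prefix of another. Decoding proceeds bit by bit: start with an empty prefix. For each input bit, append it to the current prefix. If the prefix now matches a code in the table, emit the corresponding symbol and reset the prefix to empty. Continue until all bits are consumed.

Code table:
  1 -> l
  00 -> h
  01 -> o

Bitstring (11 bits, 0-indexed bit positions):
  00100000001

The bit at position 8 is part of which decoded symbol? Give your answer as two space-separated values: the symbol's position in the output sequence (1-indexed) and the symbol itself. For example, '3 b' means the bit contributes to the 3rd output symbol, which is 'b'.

Answer: 5 h

Derivation:
Bit 0: prefix='0' (no match yet)
Bit 1: prefix='00' -> emit 'h', reset
Bit 2: prefix='1' -> emit 'l', reset
Bit 3: prefix='0' (no match yet)
Bit 4: prefix='00' -> emit 'h', reset
Bit 5: prefix='0' (no match yet)
Bit 6: prefix='00' -> emit 'h', reset
Bit 7: prefix='0' (no match yet)
Bit 8: prefix='00' -> emit 'h', reset
Bit 9: prefix='0' (no match yet)
Bit 10: prefix='01' -> emit 'o', reset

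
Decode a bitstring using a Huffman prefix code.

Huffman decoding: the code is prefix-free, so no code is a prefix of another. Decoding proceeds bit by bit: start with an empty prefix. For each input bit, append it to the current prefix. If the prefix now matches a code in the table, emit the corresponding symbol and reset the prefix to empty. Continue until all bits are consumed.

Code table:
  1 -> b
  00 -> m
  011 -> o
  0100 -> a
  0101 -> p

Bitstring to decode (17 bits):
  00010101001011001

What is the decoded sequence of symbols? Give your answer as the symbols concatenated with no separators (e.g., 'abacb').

Bit 0: prefix='0' (no match yet)
Bit 1: prefix='00' -> emit 'm', reset
Bit 2: prefix='0' (no match yet)
Bit 3: prefix='01' (no match yet)
Bit 4: prefix='010' (no match yet)
Bit 5: prefix='0101' -> emit 'p', reset
Bit 6: prefix='0' (no match yet)
Bit 7: prefix='01' (no match yet)
Bit 8: prefix='010' (no match yet)
Bit 9: prefix='0100' -> emit 'a', reset
Bit 10: prefix='1' -> emit 'b', reset
Bit 11: prefix='0' (no match yet)
Bit 12: prefix='01' (no match yet)
Bit 13: prefix='011' -> emit 'o', reset
Bit 14: prefix='0' (no match yet)
Bit 15: prefix='00' -> emit 'm', reset
Bit 16: prefix='1' -> emit 'b', reset

Answer: mpabomb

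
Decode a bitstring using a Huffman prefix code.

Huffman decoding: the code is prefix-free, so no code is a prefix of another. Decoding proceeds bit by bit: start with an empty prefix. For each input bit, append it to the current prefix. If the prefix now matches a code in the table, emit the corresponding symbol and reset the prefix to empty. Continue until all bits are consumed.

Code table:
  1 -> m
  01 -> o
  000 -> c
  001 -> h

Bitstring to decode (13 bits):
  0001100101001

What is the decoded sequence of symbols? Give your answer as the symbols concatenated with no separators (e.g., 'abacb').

Bit 0: prefix='0' (no match yet)
Bit 1: prefix='00' (no match yet)
Bit 2: prefix='000' -> emit 'c', reset
Bit 3: prefix='1' -> emit 'm', reset
Bit 4: prefix='1' -> emit 'm', reset
Bit 5: prefix='0' (no match yet)
Bit 6: prefix='00' (no match yet)
Bit 7: prefix='001' -> emit 'h', reset
Bit 8: prefix='0' (no match yet)
Bit 9: prefix='01' -> emit 'o', reset
Bit 10: prefix='0' (no match yet)
Bit 11: prefix='00' (no match yet)
Bit 12: prefix='001' -> emit 'h', reset

Answer: cmmhoh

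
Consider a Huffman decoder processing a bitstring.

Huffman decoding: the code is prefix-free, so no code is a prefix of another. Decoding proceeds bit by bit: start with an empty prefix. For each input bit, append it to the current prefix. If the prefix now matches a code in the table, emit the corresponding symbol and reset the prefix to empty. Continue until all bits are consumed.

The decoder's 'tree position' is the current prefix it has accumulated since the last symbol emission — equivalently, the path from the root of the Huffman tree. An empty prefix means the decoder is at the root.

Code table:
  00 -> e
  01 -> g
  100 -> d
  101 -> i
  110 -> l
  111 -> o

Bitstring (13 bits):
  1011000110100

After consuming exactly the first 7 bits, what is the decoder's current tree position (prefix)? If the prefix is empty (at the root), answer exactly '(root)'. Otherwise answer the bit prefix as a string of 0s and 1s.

Bit 0: prefix='1' (no match yet)
Bit 1: prefix='10' (no match yet)
Bit 2: prefix='101' -> emit 'i', reset
Bit 3: prefix='1' (no match yet)
Bit 4: prefix='10' (no match yet)
Bit 5: prefix='100' -> emit 'd', reset
Bit 6: prefix='0' (no match yet)

Answer: 0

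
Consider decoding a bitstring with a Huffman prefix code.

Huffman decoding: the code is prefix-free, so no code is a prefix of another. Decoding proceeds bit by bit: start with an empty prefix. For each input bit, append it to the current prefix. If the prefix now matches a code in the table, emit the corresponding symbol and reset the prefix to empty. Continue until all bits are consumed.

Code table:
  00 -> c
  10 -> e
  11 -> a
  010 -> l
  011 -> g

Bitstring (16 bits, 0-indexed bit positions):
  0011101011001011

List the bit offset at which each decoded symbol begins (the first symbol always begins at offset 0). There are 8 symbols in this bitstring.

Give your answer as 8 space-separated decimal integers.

Bit 0: prefix='0' (no match yet)
Bit 1: prefix='00' -> emit 'c', reset
Bit 2: prefix='1' (no match yet)
Bit 3: prefix='11' -> emit 'a', reset
Bit 4: prefix='1' (no match yet)
Bit 5: prefix='10' -> emit 'e', reset
Bit 6: prefix='1' (no match yet)
Bit 7: prefix='10' -> emit 'e', reset
Bit 8: prefix='1' (no match yet)
Bit 9: prefix='11' -> emit 'a', reset
Bit 10: prefix='0' (no match yet)
Bit 11: prefix='00' -> emit 'c', reset
Bit 12: prefix='1' (no match yet)
Bit 13: prefix='10' -> emit 'e', reset
Bit 14: prefix='1' (no match yet)
Bit 15: prefix='11' -> emit 'a', reset

Answer: 0 2 4 6 8 10 12 14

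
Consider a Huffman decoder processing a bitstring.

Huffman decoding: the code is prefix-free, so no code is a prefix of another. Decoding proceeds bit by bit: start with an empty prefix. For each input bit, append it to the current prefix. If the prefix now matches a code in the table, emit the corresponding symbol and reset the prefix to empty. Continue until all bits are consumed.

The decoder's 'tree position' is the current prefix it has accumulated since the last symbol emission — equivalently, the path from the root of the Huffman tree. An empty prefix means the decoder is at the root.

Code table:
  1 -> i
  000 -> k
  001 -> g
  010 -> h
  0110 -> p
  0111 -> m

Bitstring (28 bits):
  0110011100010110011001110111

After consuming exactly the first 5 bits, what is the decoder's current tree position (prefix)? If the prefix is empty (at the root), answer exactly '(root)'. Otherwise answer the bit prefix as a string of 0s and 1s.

Bit 0: prefix='0' (no match yet)
Bit 1: prefix='01' (no match yet)
Bit 2: prefix='011' (no match yet)
Bit 3: prefix='0110' -> emit 'p', reset
Bit 4: prefix='0' (no match yet)

Answer: 0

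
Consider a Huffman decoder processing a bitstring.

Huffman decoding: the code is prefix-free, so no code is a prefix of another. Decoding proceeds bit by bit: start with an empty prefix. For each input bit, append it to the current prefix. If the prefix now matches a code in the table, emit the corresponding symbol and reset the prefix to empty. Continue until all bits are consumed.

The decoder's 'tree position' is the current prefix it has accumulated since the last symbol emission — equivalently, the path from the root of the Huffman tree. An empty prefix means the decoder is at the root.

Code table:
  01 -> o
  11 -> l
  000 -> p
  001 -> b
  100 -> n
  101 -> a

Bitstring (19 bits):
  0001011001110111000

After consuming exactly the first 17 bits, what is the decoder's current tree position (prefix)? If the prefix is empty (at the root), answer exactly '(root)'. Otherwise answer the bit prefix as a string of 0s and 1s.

Bit 0: prefix='0' (no match yet)
Bit 1: prefix='00' (no match yet)
Bit 2: prefix='000' -> emit 'p', reset
Bit 3: prefix='1' (no match yet)
Bit 4: prefix='10' (no match yet)
Bit 5: prefix='101' -> emit 'a', reset
Bit 6: prefix='1' (no match yet)
Bit 7: prefix='10' (no match yet)
Bit 8: prefix='100' -> emit 'n', reset
Bit 9: prefix='1' (no match yet)
Bit 10: prefix='11' -> emit 'l', reset
Bit 11: prefix='1' (no match yet)
Bit 12: prefix='10' (no match yet)
Bit 13: prefix='101' -> emit 'a', reset
Bit 14: prefix='1' (no match yet)
Bit 15: prefix='11' -> emit 'l', reset
Bit 16: prefix='0' (no match yet)

Answer: 0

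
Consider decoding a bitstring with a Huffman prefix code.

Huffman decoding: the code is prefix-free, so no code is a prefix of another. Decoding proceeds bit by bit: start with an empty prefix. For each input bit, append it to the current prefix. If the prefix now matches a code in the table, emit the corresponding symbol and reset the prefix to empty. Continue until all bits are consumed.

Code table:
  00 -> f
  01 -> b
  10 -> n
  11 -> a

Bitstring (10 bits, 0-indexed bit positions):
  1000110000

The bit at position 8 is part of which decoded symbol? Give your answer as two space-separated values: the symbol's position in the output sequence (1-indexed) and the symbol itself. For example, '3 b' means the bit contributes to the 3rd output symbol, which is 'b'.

Answer: 5 f

Derivation:
Bit 0: prefix='1' (no match yet)
Bit 1: prefix='10' -> emit 'n', reset
Bit 2: prefix='0' (no match yet)
Bit 3: prefix='00' -> emit 'f', reset
Bit 4: prefix='1' (no match yet)
Bit 5: prefix='11' -> emit 'a', reset
Bit 6: prefix='0' (no match yet)
Bit 7: prefix='00' -> emit 'f', reset
Bit 8: prefix='0' (no match yet)
Bit 9: prefix='00' -> emit 'f', reset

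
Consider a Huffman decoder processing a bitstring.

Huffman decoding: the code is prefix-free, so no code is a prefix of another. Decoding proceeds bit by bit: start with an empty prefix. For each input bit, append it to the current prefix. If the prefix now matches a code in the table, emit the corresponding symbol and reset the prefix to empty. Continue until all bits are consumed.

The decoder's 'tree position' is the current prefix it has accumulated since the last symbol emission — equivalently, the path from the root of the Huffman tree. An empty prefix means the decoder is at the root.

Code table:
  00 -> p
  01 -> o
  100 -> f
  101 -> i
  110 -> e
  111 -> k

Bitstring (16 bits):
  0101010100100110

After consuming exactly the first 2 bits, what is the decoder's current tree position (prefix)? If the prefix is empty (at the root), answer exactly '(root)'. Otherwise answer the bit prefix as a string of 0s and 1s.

Answer: (root)

Derivation:
Bit 0: prefix='0' (no match yet)
Bit 1: prefix='01' -> emit 'o', reset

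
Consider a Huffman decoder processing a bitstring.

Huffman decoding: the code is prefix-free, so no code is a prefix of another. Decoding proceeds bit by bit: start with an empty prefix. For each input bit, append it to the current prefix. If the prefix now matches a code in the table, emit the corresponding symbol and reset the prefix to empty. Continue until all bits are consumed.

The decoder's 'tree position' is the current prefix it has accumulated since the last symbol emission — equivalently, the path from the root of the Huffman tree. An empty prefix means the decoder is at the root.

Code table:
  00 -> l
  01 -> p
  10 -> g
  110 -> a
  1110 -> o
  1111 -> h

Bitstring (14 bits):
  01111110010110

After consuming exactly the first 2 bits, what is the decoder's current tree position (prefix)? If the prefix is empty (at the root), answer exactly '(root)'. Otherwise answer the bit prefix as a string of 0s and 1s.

Answer: (root)

Derivation:
Bit 0: prefix='0' (no match yet)
Bit 1: prefix='01' -> emit 'p', reset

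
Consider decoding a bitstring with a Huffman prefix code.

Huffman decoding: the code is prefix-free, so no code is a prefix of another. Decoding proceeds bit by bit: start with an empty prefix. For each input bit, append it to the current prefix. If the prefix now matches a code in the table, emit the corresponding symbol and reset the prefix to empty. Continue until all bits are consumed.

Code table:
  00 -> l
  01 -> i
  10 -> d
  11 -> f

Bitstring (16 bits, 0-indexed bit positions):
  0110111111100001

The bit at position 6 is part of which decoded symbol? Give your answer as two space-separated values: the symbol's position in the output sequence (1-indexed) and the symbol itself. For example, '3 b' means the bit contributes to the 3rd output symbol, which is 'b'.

Bit 0: prefix='0' (no match yet)
Bit 1: prefix='01' -> emit 'i', reset
Bit 2: prefix='1' (no match yet)
Bit 3: prefix='10' -> emit 'd', reset
Bit 4: prefix='1' (no match yet)
Bit 5: prefix='11' -> emit 'f', reset
Bit 6: prefix='1' (no match yet)
Bit 7: prefix='11' -> emit 'f', reset
Bit 8: prefix='1' (no match yet)
Bit 9: prefix='11' -> emit 'f', reset
Bit 10: prefix='1' (no match yet)

Answer: 4 f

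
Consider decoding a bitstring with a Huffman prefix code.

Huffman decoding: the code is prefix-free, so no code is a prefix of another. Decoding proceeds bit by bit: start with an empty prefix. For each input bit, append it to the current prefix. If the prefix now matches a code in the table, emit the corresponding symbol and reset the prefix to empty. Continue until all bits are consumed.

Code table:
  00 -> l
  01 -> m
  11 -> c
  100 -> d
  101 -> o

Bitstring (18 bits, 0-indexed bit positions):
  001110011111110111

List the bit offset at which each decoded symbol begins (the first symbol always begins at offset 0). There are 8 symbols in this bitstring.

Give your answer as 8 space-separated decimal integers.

Answer: 0 2 4 7 9 11 13 16

Derivation:
Bit 0: prefix='0' (no match yet)
Bit 1: prefix='00' -> emit 'l', reset
Bit 2: prefix='1' (no match yet)
Bit 3: prefix='11' -> emit 'c', reset
Bit 4: prefix='1' (no match yet)
Bit 5: prefix='10' (no match yet)
Bit 6: prefix='100' -> emit 'd', reset
Bit 7: prefix='1' (no match yet)
Bit 8: prefix='11' -> emit 'c', reset
Bit 9: prefix='1' (no match yet)
Bit 10: prefix='11' -> emit 'c', reset
Bit 11: prefix='1' (no match yet)
Bit 12: prefix='11' -> emit 'c', reset
Bit 13: prefix='1' (no match yet)
Bit 14: prefix='10' (no match yet)
Bit 15: prefix='101' -> emit 'o', reset
Bit 16: prefix='1' (no match yet)
Bit 17: prefix='11' -> emit 'c', reset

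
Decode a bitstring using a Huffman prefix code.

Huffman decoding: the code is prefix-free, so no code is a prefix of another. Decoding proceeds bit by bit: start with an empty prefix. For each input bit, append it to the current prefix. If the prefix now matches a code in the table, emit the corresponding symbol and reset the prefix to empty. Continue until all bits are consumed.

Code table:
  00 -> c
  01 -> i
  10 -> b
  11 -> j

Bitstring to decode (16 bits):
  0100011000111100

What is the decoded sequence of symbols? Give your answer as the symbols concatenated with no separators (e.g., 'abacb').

Bit 0: prefix='0' (no match yet)
Bit 1: prefix='01' -> emit 'i', reset
Bit 2: prefix='0' (no match yet)
Bit 3: prefix='00' -> emit 'c', reset
Bit 4: prefix='0' (no match yet)
Bit 5: prefix='01' -> emit 'i', reset
Bit 6: prefix='1' (no match yet)
Bit 7: prefix='10' -> emit 'b', reset
Bit 8: prefix='0' (no match yet)
Bit 9: prefix='00' -> emit 'c', reset
Bit 10: prefix='1' (no match yet)
Bit 11: prefix='11' -> emit 'j', reset
Bit 12: prefix='1' (no match yet)
Bit 13: prefix='11' -> emit 'j', reset
Bit 14: prefix='0' (no match yet)
Bit 15: prefix='00' -> emit 'c', reset

Answer: icibcjjc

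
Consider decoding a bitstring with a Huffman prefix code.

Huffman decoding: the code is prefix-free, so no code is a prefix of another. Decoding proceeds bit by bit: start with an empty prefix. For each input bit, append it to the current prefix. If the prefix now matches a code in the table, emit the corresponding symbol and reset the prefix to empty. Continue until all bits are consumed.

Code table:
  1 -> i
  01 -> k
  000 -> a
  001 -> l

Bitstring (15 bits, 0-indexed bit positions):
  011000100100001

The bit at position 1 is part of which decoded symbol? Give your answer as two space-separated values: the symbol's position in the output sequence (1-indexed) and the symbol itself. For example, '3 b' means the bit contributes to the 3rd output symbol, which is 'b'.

Bit 0: prefix='0' (no match yet)
Bit 1: prefix='01' -> emit 'k', reset
Bit 2: prefix='1' -> emit 'i', reset
Bit 3: prefix='0' (no match yet)
Bit 4: prefix='00' (no match yet)
Bit 5: prefix='000' -> emit 'a', reset

Answer: 1 k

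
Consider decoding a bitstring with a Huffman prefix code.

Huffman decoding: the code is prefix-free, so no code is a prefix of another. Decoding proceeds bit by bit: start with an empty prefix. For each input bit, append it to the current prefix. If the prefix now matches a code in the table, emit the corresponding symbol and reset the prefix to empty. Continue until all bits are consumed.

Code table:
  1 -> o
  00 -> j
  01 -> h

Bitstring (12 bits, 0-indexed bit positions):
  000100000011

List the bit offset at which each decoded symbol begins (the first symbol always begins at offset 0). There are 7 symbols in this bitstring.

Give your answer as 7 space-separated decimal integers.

Bit 0: prefix='0' (no match yet)
Bit 1: prefix='00' -> emit 'j', reset
Bit 2: prefix='0' (no match yet)
Bit 3: prefix='01' -> emit 'h', reset
Bit 4: prefix='0' (no match yet)
Bit 5: prefix='00' -> emit 'j', reset
Bit 6: prefix='0' (no match yet)
Bit 7: prefix='00' -> emit 'j', reset
Bit 8: prefix='0' (no match yet)
Bit 9: prefix='00' -> emit 'j', reset
Bit 10: prefix='1' -> emit 'o', reset
Bit 11: prefix='1' -> emit 'o', reset

Answer: 0 2 4 6 8 10 11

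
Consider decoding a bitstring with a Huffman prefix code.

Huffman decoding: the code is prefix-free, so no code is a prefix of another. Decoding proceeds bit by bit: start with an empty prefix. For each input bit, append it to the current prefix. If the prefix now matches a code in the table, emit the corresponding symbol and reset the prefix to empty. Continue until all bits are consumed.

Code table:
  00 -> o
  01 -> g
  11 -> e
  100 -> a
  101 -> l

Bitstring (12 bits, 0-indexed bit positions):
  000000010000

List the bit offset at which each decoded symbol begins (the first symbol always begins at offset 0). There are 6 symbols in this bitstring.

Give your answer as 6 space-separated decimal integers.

Bit 0: prefix='0' (no match yet)
Bit 1: prefix='00' -> emit 'o', reset
Bit 2: prefix='0' (no match yet)
Bit 3: prefix='00' -> emit 'o', reset
Bit 4: prefix='0' (no match yet)
Bit 5: prefix='00' -> emit 'o', reset
Bit 6: prefix='0' (no match yet)
Bit 7: prefix='01' -> emit 'g', reset
Bit 8: prefix='0' (no match yet)
Bit 9: prefix='00' -> emit 'o', reset
Bit 10: prefix='0' (no match yet)
Bit 11: prefix='00' -> emit 'o', reset

Answer: 0 2 4 6 8 10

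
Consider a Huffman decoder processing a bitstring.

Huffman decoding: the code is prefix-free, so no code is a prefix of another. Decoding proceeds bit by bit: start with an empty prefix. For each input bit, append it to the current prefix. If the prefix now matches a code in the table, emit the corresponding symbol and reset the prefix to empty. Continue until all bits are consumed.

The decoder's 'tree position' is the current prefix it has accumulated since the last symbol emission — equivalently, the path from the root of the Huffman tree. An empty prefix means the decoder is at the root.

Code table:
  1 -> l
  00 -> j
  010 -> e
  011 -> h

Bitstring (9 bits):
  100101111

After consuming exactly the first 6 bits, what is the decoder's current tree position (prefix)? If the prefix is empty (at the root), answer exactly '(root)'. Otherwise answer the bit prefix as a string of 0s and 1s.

Answer: 01

Derivation:
Bit 0: prefix='1' -> emit 'l', reset
Bit 1: prefix='0' (no match yet)
Bit 2: prefix='00' -> emit 'j', reset
Bit 3: prefix='1' -> emit 'l', reset
Bit 4: prefix='0' (no match yet)
Bit 5: prefix='01' (no match yet)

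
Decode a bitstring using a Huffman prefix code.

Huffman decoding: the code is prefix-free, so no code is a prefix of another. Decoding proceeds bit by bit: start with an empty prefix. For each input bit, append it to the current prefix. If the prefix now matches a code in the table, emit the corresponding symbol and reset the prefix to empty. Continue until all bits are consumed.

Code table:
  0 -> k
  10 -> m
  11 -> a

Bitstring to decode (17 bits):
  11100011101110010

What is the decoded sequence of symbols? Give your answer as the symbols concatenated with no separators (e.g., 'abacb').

Bit 0: prefix='1' (no match yet)
Bit 1: prefix='11' -> emit 'a', reset
Bit 2: prefix='1' (no match yet)
Bit 3: prefix='10' -> emit 'm', reset
Bit 4: prefix='0' -> emit 'k', reset
Bit 5: prefix='0' -> emit 'k', reset
Bit 6: prefix='1' (no match yet)
Bit 7: prefix='11' -> emit 'a', reset
Bit 8: prefix='1' (no match yet)
Bit 9: prefix='10' -> emit 'm', reset
Bit 10: prefix='1' (no match yet)
Bit 11: prefix='11' -> emit 'a', reset
Bit 12: prefix='1' (no match yet)
Bit 13: prefix='10' -> emit 'm', reset
Bit 14: prefix='0' -> emit 'k', reset
Bit 15: prefix='1' (no match yet)
Bit 16: prefix='10' -> emit 'm', reset

Answer: amkkamamkm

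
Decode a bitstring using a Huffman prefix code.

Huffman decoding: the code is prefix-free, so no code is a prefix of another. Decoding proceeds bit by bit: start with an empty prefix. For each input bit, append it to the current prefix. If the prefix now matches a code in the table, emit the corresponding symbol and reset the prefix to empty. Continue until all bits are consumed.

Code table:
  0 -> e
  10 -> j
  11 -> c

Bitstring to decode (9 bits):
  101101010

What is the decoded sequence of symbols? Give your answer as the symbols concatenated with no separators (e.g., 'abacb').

Bit 0: prefix='1' (no match yet)
Bit 1: prefix='10' -> emit 'j', reset
Bit 2: prefix='1' (no match yet)
Bit 3: prefix='11' -> emit 'c', reset
Bit 4: prefix='0' -> emit 'e', reset
Bit 5: prefix='1' (no match yet)
Bit 6: prefix='10' -> emit 'j', reset
Bit 7: prefix='1' (no match yet)
Bit 8: prefix='10' -> emit 'j', reset

Answer: jcejj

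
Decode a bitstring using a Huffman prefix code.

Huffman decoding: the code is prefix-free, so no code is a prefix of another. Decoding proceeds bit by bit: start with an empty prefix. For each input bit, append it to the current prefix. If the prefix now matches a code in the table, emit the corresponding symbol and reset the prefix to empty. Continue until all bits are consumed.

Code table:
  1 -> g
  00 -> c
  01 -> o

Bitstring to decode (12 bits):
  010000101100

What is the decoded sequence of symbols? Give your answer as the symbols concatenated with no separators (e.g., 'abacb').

Bit 0: prefix='0' (no match yet)
Bit 1: prefix='01' -> emit 'o', reset
Bit 2: prefix='0' (no match yet)
Bit 3: prefix='00' -> emit 'c', reset
Bit 4: prefix='0' (no match yet)
Bit 5: prefix='00' -> emit 'c', reset
Bit 6: prefix='1' -> emit 'g', reset
Bit 7: prefix='0' (no match yet)
Bit 8: prefix='01' -> emit 'o', reset
Bit 9: prefix='1' -> emit 'g', reset
Bit 10: prefix='0' (no match yet)
Bit 11: prefix='00' -> emit 'c', reset

Answer: occgogc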